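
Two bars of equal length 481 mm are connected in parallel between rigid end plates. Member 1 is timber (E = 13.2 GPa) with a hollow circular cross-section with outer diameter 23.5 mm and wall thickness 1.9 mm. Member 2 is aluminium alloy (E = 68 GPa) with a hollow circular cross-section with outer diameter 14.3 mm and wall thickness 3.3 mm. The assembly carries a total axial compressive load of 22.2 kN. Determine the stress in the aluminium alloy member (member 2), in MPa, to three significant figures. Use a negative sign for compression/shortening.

-160 MPa

A_1 = 128.9 mm².
A_2 = 114 mm².
Equal strain + equilibrium ⇒ each member carries load in proportion to AE: A₁E₁ = 1702000 N, A₂E₂ = 7755000 N, ΣAE = 9457000 N.
σ₂ = P·E₂/ΣAE = -22200·68000/9457000 = -159.6 MPa.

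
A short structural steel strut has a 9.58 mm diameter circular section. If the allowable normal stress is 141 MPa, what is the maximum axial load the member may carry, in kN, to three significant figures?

A = 72.08 mm².
P_max = σ_allow · A = 141 · 72.08 = 10160 N = 10.16 kN.

10.2 kN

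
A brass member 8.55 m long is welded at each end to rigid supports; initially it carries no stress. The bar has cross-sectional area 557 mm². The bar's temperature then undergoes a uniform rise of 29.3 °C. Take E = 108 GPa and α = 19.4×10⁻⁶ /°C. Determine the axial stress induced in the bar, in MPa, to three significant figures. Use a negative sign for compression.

-61.4 MPa

Free thermal expansion αLΔT = 19.4e-6 · 8550 · 29.3 = 4.86 mm.
The walls impose strain ε = −(4.86)/8550 = -5.6842e-04; σ = Eε = 108000 · -5.6842e-04 = -61.39 MPa.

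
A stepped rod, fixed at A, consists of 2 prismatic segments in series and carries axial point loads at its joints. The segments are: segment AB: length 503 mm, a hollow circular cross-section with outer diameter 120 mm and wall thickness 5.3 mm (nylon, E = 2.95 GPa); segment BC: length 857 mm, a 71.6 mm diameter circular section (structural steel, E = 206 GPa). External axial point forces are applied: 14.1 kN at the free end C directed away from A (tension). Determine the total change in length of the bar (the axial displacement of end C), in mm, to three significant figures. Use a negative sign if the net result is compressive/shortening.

1.27 mm

Internal axial forces (sectioning from the free end, tension +): N_BC = 14.1 kN, N_AB = 14.1 kN.
A_AB = 1910 mm².
A_BC = 4026 mm².
δ_AB = 14100·503/(1910·2950) = 1.259 mm
δ_BC = 14100·857/(4026·206000) = 0.01457 mm
δ = Σδ_i = 1.273 mm.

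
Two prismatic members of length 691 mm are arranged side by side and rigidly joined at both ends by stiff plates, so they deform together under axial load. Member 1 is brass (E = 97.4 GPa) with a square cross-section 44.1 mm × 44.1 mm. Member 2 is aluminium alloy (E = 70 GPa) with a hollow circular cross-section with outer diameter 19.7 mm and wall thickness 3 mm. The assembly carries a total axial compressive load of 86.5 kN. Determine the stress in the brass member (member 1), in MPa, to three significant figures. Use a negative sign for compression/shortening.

-42.0 MPa

A_1 = 1945 mm².
A_2 = 157.4 mm².
Equal strain + equilibrium ⇒ each member carries load in proportion to AE: A₁E₁ = 189400000 N, A₂E₂ = 11020000 N, ΣAE = 200400000 N.
σ₁ = P·E₁/ΣAE = -86500·97400/200400000 = -42.03 MPa.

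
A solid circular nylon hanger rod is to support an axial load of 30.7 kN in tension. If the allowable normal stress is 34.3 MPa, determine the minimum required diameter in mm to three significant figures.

33.8 mm

Required area A ≥ P/σ_allow = 30700/34.3 = 895 mm².
For a solid circular section, d ≥ √(4A/π) = 33.76 mm.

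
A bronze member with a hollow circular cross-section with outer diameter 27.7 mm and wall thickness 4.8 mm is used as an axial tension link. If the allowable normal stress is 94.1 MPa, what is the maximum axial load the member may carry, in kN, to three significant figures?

32.5 kN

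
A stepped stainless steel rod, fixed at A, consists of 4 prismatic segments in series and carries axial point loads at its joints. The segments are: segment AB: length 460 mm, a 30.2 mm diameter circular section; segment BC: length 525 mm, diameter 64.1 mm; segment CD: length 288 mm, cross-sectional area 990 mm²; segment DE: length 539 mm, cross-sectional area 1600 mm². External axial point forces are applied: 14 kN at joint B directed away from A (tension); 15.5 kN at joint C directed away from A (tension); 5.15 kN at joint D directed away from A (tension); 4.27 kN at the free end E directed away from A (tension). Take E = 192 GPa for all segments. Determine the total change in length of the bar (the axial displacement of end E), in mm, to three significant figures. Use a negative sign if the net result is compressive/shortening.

0.173 mm

Internal axial forces (sectioning from the free end, tension +): N_DE = 4.27 kN, N_CD = 9.42 kN, N_BC = 24.92 kN, N_AB = 38.92 kN.
A_AB = 716.3 mm².
A_BC = 3227 mm².
δ_AB = 38920·460/(716.3·192000) = 0.1302 mm
δ_BC = 24920·525/(3227·192000) = 0.02112 mm
δ_CD = 9420·288/(990·192000) = 0.01427 mm
δ_DE = 4270·539/(1600·192000) = 0.007492 mm
δ = Σδ_i = 0.1731 mm.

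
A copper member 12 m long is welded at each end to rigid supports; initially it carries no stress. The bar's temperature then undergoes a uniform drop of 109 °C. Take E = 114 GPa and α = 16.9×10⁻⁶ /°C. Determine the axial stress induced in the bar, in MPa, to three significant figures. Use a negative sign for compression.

210 MPa

Free thermal expansion αLΔT = 16.9e-6 · 12000 · -109 = -22.11 mm.
The walls impose strain ε = −(-22.11)/12000 = 1.8421e-03; σ = Eε = 114000 · 1.8421e-03 = 210 MPa.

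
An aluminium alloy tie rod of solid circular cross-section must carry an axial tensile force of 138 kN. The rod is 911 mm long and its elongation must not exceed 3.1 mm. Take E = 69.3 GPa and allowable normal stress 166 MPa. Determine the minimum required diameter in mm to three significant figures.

32.5 mm

Required area A ≥ P/σ_allow = 138000/166 = 831.3 mm².
For a solid circular section, d ≥ √(4A/π) = 32.53 mm.
Elongation limit: A ≥ PL/(Eδ_allow) = 138000·911/(69300·3.1) = 585.2 mm² ⇒ d ≥ 27.3 mm.
The stress limit governs.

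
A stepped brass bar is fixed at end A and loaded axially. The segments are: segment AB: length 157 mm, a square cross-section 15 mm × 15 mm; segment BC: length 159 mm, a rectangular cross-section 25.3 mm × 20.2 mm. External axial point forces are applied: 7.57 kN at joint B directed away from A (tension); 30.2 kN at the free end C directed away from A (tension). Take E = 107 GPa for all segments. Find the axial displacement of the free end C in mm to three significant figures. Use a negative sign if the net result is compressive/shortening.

0.334 mm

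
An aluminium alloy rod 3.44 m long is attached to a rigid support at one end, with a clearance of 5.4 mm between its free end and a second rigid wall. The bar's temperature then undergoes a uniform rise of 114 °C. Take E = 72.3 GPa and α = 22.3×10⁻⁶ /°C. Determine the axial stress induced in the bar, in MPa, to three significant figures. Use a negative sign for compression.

Free thermal expansion αLΔT = 22.3e-6 · 3440 · 114 = 8.745 mm.
The walls engage after the gap closes; constrained expansion = 8.745 − 5.4 = 3.345 mm.
The walls impose strain ε = −(3.345)/3440 = -9.7243e-04; σ = Eε = 72300 · -9.7243e-04 = -70.31 MPa.

-70.3 MPa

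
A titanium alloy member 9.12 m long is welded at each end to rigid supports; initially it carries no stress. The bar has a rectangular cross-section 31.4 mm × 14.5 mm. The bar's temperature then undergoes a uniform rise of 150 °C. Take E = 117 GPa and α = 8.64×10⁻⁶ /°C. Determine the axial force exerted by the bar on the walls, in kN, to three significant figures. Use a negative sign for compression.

Free thermal expansion αLΔT = 8.64e-6 · 9120 · 150 = 11.82 mm.
The walls impose strain ε = −(11.82)/9120 = -1.2960e-03; σ = Eε = 117000 · -1.2960e-03 = -151.6 MPa.
Wall reaction R = σ·A = -151.6·455.3 = -69040 N = -69.04 kN.

-69.0 kN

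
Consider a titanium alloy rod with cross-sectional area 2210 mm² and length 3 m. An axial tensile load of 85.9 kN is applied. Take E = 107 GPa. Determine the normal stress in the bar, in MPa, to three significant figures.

38.9 MPa

σ = N/A = 85900/2210 = 38.87 MPa.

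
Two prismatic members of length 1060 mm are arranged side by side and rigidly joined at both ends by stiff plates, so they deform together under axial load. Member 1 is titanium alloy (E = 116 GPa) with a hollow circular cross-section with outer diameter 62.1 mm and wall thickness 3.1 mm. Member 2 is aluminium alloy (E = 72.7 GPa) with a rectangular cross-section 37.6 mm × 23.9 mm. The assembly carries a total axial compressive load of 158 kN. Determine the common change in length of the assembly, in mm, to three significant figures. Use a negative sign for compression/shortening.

A_1 = 574.6 mm².
A_2 = 898.6 mm².
Equal strain + equilibrium ⇒ each member carries load in proportion to AE: A₁E₁ = 66650000 N, A₂E₂ = 65330000 N, ΣAE = 132000000 N.
δ = PL/ΣAE = -158000·1060/132000000 = -1.269 mm.

-1.27 mm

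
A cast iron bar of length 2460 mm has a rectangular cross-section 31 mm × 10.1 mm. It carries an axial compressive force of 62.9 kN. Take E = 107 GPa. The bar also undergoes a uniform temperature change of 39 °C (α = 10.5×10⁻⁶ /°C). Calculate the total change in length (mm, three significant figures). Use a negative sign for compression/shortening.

A = 313.1 mm².
δ_mech = NL/(AE) = -62900·2460/(313.1·107000) = -4.619 mm.
δ_thermal = αLΔT = 10.5e-6·2460·39 = 1.007 mm.
δ = δ_mech + δ_thermal = -3.611 mm.

-3.61 mm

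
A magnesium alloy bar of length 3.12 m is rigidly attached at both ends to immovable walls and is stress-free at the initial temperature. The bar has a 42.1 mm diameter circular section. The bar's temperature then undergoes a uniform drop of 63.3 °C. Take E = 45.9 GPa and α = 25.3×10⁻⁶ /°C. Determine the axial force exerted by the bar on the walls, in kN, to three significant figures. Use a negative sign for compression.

102 kN

Free thermal expansion αLΔT = 25.3e-6 · 3120 · -63.3 = -4.997 mm.
The walls impose strain ε = −(-4.997)/3120 = 1.6015e-03; σ = Eε = 45900 · 1.6015e-03 = 73.51 MPa.
Wall reaction R = σ·A = 73.51·1392 = 102300 N = 102.3 kN.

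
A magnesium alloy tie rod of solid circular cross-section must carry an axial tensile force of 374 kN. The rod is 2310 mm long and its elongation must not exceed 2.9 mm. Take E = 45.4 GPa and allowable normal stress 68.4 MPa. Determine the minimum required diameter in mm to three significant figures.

91.4 mm

Required area A ≥ P/σ_allow = 374000/68.4 = 5468 mm².
For a solid circular section, d ≥ √(4A/π) = 83.44 mm.
Elongation limit: A ≥ PL/(Eδ_allow) = 374000·2310/(45400·2.9) = 6562 mm² ⇒ d ≥ 91.4 mm.
The elongation limit governs.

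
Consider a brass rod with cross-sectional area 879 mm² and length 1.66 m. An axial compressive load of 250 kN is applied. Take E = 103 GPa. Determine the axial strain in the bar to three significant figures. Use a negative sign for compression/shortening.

σ = N/A = -284.4 MPa; ε = σ/E = -284.4/103000 = -2.761e-03.

-0.00276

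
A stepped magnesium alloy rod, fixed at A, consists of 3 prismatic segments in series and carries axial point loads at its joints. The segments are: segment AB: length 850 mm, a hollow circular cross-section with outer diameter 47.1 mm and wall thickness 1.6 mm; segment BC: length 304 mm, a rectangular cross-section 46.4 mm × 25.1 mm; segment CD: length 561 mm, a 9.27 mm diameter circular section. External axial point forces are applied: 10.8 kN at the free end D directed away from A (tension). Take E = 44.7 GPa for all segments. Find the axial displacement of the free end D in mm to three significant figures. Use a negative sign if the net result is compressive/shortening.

Internal axial forces (sectioning from the free end, tension +): N_CD = 10.8 kN, N_BC = 10.8 kN, N_AB = 10.8 kN.
A_AB = 228.7 mm².
A_BC = 1165 mm².
A_CD = 67.49 mm².
δ_AB = 10800·850/(228.7·44700) = 0.898 mm
δ_BC = 10800·304/(1165·44700) = 0.06307 mm
δ_CD = 10800·561/(67.49·44700) = 2.008 mm
δ = Σδ_i = 2.969 mm.

2.97 mm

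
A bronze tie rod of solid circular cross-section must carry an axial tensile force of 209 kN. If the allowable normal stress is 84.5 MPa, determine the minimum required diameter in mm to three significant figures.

Required area A ≥ P/σ_allow = 209000/84.5 = 2473 mm².
For a solid circular section, d ≥ √(4A/π) = 56.12 mm.

56.1 mm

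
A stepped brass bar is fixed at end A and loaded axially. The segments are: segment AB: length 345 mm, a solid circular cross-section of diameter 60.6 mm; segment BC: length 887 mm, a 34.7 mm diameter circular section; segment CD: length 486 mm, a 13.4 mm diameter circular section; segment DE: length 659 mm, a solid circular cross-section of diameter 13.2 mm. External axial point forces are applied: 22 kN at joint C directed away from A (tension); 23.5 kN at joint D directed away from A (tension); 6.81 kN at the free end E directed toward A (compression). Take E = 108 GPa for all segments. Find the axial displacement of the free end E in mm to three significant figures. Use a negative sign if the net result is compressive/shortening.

Internal axial forces (sectioning from the free end, tension +): N_DE = -6.81 kN, N_CD = 16.69 kN, N_BC = 38.69 kN, N_AB = 38.69 kN.
A_AB = 2884 mm².
A_BC = 945.7 mm².
A_CD = 141 mm².
A_DE = 136.8 mm².
δ_AB = 38690·345/(2884·108000) = 0.04285 mm
δ_BC = 38690·887/(945.7·108000) = 0.336 mm
δ_CD = 16690·486/(141·108000) = 0.5326 mm
δ_DE = -6810·659/(136.8·108000) = -0.3036 mm
δ = Σδ_i = 0.6078 mm.

0.608 mm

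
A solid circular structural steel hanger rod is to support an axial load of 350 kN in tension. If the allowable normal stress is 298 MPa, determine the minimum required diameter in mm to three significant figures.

38.7 mm

Required area A ≥ P/σ_allow = 350000/298 = 1174 mm².
For a solid circular section, d ≥ √(4A/π) = 38.67 mm.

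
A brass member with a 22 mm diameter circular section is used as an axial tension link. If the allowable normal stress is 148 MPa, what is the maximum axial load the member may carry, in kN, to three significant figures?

56.3 kN

A = 380.1 mm².
P_max = σ_allow · A = 148 · 380.1 = 56260 N = 56.26 kN.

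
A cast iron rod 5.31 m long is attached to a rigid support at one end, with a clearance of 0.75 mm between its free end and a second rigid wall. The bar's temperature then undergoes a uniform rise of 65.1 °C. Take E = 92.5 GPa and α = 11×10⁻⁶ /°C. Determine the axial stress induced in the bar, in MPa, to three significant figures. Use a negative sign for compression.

Free thermal expansion αLΔT = 11e-6 · 5310 · 65.1 = 3.802 mm.
The walls engage after the gap closes; constrained expansion = 3.802 − 0.75 = 3.052 mm.
The walls impose strain ε = −(3.052)/5310 = -5.7486e-04; σ = Eε = 92500 · -5.7486e-04 = -53.17 MPa.

-53.2 MPa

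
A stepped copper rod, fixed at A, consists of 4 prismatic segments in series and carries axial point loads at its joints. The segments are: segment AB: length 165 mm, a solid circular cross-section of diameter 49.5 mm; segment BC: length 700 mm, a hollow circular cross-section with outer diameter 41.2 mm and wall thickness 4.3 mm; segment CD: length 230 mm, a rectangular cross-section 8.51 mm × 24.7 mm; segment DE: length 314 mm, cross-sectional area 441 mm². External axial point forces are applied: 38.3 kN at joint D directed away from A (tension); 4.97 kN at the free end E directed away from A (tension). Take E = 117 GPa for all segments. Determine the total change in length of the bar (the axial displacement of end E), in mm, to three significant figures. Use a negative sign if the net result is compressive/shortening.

0.986 mm

Internal axial forces (sectioning from the free end, tension +): N_DE = 4.97 kN, N_CD = 43.27 kN, N_BC = 43.27 kN, N_AB = 43.27 kN.
A_AB = 1924 mm².
A_BC = 498.5 mm².
A_CD = 210.2 mm².
δ_AB = 43270·165/(1924·117000) = 0.03171 mm
δ_BC = 43270·700/(498.5·117000) = 0.5193 mm
δ_CD = 43270·230/(210.2·117000) = 0.4047 mm
δ_DE = 4970·314/(441·117000) = 0.03025 mm
δ = Σδ_i = 0.986 mm.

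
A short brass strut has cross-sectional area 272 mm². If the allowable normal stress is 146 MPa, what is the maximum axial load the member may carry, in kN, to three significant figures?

39.7 kN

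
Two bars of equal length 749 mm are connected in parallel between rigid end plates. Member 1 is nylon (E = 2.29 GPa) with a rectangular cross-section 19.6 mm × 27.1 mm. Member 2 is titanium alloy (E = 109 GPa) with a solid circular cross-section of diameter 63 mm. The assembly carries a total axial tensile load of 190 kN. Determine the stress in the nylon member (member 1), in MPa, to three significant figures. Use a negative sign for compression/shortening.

1.28 MPa

A_1 = 531.2 mm².
A_2 = 3117 mm².
Equal strain + equilibrium ⇒ each member carries load in proportion to AE: A₁E₁ = 1216000 N, A₂E₂ = 339800000 N, ΣAE = 341000000 N.
σ₁ = P·E₁/ΣAE = 190000·2290/341000000 = 1.276 MPa.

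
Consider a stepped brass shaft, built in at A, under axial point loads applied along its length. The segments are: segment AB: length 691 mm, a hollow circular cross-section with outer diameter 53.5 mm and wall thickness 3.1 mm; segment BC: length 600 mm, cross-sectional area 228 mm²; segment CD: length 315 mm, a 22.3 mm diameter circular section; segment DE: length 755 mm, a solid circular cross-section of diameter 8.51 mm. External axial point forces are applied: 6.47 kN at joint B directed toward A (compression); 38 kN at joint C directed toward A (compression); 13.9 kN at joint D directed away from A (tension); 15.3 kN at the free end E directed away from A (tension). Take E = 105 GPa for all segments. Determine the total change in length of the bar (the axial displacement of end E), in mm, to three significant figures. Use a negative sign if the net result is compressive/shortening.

1.73 mm

Internal axial forces (sectioning from the free end, tension +): N_DE = 15.3 kN, N_CD = 29.2 kN, N_BC = -8.8 kN, N_AB = -15.27 kN.
A_AB = 490.8 mm².
A_CD = 390.6 mm².
A_DE = 56.88 mm².
δ_AB = -15270·691/(490.8·105000) = -0.2047 mm
δ_BC = -8800·600/(228·105000) = -0.2206 mm
δ_CD = 29200·315/(390.6·105000) = 0.2243 mm
δ_DE = 15300·755/(56.88·105000) = 1.934 mm
δ = Σδ_i = 1.733 mm.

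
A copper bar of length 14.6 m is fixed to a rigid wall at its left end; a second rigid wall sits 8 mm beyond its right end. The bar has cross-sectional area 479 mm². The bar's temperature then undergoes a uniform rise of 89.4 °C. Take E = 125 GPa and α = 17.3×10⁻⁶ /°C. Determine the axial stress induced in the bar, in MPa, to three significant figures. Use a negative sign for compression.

Free thermal expansion αLΔT = 17.3e-6 · 14600 · 89.4 = 22.58 mm.
The walls engage after the gap closes; constrained expansion = 22.58 − 8 = 14.58 mm.
The walls impose strain ε = −(14.58)/14600 = -9.9867e-04; σ = Eε = 125000 · -9.9867e-04 = -124.8 MPa.

-125 MPa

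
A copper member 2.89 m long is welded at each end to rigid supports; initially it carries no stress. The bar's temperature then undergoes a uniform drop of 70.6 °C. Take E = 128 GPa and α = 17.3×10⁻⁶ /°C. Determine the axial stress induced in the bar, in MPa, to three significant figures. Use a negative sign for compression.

156 MPa

Free thermal expansion αLΔT = 17.3e-6 · 2890 · -70.6 = -3.53 mm.
The walls impose strain ε = −(-3.53)/2890 = 1.2214e-03; σ = Eε = 128000 · 1.2214e-03 = 156.3 MPa.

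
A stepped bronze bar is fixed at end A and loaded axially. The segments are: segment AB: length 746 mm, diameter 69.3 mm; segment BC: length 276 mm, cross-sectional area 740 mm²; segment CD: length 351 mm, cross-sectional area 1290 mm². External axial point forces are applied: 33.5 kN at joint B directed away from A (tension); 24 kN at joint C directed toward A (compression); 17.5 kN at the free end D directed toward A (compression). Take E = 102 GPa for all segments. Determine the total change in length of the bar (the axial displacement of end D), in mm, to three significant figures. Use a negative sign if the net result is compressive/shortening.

-0.214 mm

Internal axial forces (sectioning from the free end, tension +): N_CD = -17.5 kN, N_BC = -41.5 kN, N_AB = -8 kN.
A_AB = 3772 mm².
δ_AB = -8000·746/(3772·102000) = -0.01551 mm
δ_BC = -41500·276/(740·102000) = -0.1517 mm
δ_CD = -17500·351/(1290·102000) = -0.04668 mm
δ = Σδ_i = -0.2139 mm.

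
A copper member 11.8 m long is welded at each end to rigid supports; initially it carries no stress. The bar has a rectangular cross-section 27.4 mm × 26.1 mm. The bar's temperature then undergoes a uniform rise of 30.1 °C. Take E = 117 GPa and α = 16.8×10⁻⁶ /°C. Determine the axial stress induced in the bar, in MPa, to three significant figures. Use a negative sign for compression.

Free thermal expansion αLΔT = 16.8e-6 · 11800 · 30.1 = 5.967 mm.
The walls impose strain ε = −(5.967)/11800 = -5.0568e-04; σ = Eε = 117000 · -5.0568e-04 = -59.16 MPa.

-59.2 MPa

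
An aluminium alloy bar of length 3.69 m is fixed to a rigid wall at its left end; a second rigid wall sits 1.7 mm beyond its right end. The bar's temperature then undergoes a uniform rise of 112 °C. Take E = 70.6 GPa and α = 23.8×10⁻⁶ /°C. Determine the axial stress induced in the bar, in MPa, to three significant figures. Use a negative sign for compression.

Free thermal expansion αLΔT = 23.8e-6 · 3690 · 112 = 9.836 mm.
The walls engage after the gap closes; constrained expansion = 9.836 − 1.7 = 8.136 mm.
The walls impose strain ε = −(8.136)/3690 = -2.2049e-03; σ = Eε = 70600 · -2.2049e-03 = -155.7 MPa.

-156 MPa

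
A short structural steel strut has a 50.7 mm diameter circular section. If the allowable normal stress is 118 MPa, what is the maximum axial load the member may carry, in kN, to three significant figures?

A = 2019 mm².
P_max = σ_allow · A = 118 · 2019 = 238200 N = 238.2 kN.

238 kN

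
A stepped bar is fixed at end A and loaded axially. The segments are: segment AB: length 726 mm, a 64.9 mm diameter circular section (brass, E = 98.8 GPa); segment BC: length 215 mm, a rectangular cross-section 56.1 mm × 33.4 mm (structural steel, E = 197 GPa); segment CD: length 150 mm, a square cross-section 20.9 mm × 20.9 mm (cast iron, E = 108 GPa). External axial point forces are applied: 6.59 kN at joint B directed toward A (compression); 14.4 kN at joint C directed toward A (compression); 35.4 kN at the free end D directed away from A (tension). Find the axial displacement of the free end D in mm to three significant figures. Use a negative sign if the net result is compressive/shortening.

Internal axial forces (sectioning from the free end, tension +): N_CD = 35.4 kN, N_BC = 21 kN, N_AB = 14.41 kN.
A_AB = 3308 mm².
A_BC = 1874 mm².
A_CD = 436.8 mm².
δ_AB = 14410·726/(3308·98800) = 0.03201 mm
δ_BC = 21000·215/(1874·197000) = 0.01223 mm
δ_CD = 35400·150/(436.8·108000) = 0.1126 mm
δ = Σδ_i = 0.1568 mm.

0.157 mm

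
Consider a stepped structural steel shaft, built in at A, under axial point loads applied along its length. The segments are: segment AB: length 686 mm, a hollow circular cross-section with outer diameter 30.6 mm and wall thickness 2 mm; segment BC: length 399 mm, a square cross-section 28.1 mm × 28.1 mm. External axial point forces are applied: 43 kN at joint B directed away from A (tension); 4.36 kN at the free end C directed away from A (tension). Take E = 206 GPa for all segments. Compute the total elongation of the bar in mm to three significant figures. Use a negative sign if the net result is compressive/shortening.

Internal axial forces (sectioning from the free end, tension +): N_BC = 4.36 kN, N_AB = 47.36 kN.
A_AB = 179.7 mm².
A_BC = 789.6 mm².
δ_AB = 47360·686/(179.7·206000) = 0.8777 mm
δ_BC = 4360·399/(789.6·206000) = 0.01069 mm
δ = Σδ_i = 0.8883 mm.

0.888 mm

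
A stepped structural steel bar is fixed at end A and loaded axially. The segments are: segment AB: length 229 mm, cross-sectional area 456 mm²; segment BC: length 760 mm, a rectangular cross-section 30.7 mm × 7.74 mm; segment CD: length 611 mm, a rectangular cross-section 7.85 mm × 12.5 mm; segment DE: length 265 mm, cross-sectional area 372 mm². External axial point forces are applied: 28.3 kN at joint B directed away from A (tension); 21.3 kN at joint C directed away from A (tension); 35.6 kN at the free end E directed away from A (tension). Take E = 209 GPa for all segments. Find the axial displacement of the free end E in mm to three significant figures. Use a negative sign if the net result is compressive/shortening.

Internal axial forces (sectioning from the free end, tension +): N_DE = 35.6 kN, N_CD = 35.6 kN, N_BC = 56.9 kN, N_AB = 85.2 kN.
A_BC = 237.6 mm².
A_CD = 98.12 mm².
δ_AB = 85200·229/(456·209000) = 0.2047 mm
δ_BC = 56900·760/(237.6·209000) = 0.8708 mm
δ_CD = 35600·611/(98.12·209000) = 1.061 mm
δ_DE = 35600·265/(372·209000) = 0.1213 mm
δ = Σδ_i = 2.257 mm.

2.26 mm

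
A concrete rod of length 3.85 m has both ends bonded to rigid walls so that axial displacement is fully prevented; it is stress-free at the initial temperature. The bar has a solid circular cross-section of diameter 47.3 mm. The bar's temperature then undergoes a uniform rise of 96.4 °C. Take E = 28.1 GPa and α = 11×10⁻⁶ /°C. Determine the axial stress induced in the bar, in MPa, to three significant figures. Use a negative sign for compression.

-29.8 MPa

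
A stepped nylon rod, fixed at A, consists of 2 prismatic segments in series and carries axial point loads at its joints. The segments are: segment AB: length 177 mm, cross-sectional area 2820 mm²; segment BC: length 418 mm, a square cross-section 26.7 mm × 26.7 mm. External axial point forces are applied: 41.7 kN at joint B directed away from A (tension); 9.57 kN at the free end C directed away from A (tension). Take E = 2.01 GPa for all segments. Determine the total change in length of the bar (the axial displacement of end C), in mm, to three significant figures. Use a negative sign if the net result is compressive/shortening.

Internal axial forces (sectioning from the free end, tension +): N_BC = 9.57 kN, N_AB = 51.27 kN.
A_BC = 712.9 mm².
δ_AB = 51270·177/(2820·2010) = 1.601 mm
δ_BC = 9570·418/(712.9·2010) = 2.792 mm
δ = Σδ_i = 4.393 mm.

4.39 mm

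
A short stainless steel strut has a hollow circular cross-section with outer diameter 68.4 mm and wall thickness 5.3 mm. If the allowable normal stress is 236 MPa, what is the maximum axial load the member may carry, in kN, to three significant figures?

248 kN

A = 1051 mm².
P_max = σ_allow · A = 236 · 1051 = 248000 N = 248 kN.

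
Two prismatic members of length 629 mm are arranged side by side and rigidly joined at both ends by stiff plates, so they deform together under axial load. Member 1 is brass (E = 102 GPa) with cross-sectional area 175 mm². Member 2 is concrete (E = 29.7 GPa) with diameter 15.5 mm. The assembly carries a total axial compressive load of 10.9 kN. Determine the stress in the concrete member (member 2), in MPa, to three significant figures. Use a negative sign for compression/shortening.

A_2 = 188.7 mm².
Equal strain + equilibrium ⇒ each member carries load in proportion to AE: A₁E₁ = 17850000 N, A₂E₂ = 5604000 N, ΣAE = 23450000 N.
σ₂ = P·E₂/ΣAE = -10900·29700/23450000 = -13.8 MPa.

-13.8 MPa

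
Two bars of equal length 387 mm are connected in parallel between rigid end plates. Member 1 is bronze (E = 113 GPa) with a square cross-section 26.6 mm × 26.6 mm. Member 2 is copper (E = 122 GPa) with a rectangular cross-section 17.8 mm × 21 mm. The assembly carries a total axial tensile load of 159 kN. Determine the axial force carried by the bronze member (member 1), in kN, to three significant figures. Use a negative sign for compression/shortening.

101 kN

A_1 = 707.6 mm².
A_2 = 373.8 mm².
Equal strain + equilibrium ⇒ each member carries load in proportion to AE: A₁E₁ = 79950000 N, A₂E₂ = 45600000 N, ΣAE = 125600000 N.
F₁ = P·A₁E₁/ΣAE = 159000·79950000/125600000 = 101200 N.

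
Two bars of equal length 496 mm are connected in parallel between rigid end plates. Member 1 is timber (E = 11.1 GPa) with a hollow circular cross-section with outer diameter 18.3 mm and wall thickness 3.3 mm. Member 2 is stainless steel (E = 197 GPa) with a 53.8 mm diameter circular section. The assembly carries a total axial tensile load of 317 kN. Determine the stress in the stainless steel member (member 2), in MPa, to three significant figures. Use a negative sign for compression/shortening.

A_1 = 155.5 mm².
A_2 = 2273 mm².
Equal strain + equilibrium ⇒ each member carries load in proportion to AE: A₁E₁ = 1726000 N, A₂E₂ = 447800000 N, ΣAE = 449600000 N.
σ₂ = P·E₂/ΣAE = 317000·197000/449600000 = 138.9 MPa.

139 MPa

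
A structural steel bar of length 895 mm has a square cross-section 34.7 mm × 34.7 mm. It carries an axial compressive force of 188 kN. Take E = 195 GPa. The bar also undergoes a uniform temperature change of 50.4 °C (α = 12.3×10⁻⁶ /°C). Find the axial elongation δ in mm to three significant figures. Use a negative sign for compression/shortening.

-0.162 mm

A = 1204 mm².
δ_mech = NL/(AE) = -188000·895/(1204·195000) = -0.7166 mm.
δ_thermal = αLΔT = 12.3e-6·895·50.4 = 0.5548 mm.
δ = δ_mech + δ_thermal = -0.1618 mm.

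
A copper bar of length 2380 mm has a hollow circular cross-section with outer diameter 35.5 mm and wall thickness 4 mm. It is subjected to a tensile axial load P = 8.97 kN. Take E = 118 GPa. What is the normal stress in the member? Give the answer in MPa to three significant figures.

22.7 MPa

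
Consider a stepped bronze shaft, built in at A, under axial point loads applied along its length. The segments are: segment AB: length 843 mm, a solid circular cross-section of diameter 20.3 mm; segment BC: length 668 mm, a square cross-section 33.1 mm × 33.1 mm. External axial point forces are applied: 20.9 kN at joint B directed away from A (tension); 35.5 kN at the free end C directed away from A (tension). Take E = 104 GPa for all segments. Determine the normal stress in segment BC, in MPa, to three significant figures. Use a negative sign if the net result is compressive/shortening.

32.4 MPa

Internal axial forces (sectioning from the free end, tension +): N_BC = 35.5 kN, N_AB = 56.4 kN.
A_BC = 1096 mm².
σ_BC = N_BC/A_BC = 35500/1096 = 32.4 MPa.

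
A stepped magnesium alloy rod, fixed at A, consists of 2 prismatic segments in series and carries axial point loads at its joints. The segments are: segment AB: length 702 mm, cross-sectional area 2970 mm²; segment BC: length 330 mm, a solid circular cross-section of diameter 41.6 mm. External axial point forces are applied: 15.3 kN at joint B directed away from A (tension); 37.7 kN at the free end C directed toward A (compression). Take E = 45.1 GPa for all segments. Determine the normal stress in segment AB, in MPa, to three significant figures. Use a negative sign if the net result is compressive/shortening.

Internal axial forces (sectioning from the free end, tension +): N_BC = -37.7 kN, N_AB = -22.4 kN.
σ_AB = N_AB/A_AB = -22400/2970 = -7.542 MPa.

-7.54 MPa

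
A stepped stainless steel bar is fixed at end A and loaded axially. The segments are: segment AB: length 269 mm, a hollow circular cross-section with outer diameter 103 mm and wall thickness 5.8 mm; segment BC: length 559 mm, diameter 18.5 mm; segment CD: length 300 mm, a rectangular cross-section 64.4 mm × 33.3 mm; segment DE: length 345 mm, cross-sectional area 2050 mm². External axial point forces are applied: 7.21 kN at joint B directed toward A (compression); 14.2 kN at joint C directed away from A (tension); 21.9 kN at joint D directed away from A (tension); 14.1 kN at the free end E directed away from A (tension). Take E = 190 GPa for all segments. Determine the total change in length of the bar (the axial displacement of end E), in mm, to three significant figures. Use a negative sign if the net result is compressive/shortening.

0.623 mm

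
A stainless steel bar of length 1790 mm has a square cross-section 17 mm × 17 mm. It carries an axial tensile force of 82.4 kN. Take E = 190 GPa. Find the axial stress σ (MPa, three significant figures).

A = 289 mm².
σ = N/A = 82400/289 = 285.1 MPa.

285 MPa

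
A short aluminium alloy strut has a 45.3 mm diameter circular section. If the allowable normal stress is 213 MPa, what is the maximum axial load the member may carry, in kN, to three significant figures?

343 kN

A = 1612 mm².
P_max = σ_allow · A = 213 · 1612 = 343300 N = 343.3 kN.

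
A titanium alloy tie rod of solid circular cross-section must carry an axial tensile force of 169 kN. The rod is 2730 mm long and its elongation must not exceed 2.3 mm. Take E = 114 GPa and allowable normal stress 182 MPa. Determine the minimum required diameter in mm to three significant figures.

Required area A ≥ P/σ_allow = 169000/182 = 928.6 mm².
For a solid circular section, d ≥ √(4A/π) = 34.38 mm.
Elongation limit: A ≥ PL/(Eδ_allow) = 169000·2730/(114000·2.3) = 1760 mm² ⇒ d ≥ 47.33 mm.
The elongation limit governs.

47.3 mm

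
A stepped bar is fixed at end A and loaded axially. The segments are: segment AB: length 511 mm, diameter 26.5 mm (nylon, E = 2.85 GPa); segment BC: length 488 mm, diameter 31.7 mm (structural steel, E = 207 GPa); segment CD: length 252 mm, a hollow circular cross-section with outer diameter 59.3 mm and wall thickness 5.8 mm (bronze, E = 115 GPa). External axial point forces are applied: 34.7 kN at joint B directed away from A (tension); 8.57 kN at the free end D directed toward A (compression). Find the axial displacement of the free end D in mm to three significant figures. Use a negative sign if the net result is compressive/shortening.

8.45 mm

Internal axial forces (sectioning from the free end, tension +): N_CD = -8.57 kN, N_BC = -8.57 kN, N_AB = 26.13 kN.
A_AB = 551.5 mm².
A_BC = 789.2 mm².
A_CD = 974.8 mm².
δ_AB = 26130·511/(551.5·2850) = 8.494 mm
δ_BC = -8570·488/(789.2·207000) = -0.0256 mm
δ_CD = -8570·252/(974.8·115000) = -0.01926 mm
δ = Σδ_i = 8.45 mm.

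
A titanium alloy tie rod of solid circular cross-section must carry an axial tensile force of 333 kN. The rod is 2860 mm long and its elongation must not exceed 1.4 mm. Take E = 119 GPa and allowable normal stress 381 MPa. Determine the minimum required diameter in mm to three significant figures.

85.3 mm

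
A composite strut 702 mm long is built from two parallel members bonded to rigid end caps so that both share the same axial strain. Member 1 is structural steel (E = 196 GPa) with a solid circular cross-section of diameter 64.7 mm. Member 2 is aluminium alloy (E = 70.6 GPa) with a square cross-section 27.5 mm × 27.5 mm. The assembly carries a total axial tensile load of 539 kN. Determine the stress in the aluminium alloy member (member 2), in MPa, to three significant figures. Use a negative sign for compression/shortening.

54.5 MPa

A_1 = 3288 mm².
A_2 = 756.2 mm².
Equal strain + equilibrium ⇒ each member carries load in proportion to AE: A₁E₁ = 644400000 N, A₂E₂ = 53390000 N, ΣAE = 697800000 N.
σ₂ = P·E₂/ΣAE = 539000·70600/697800000 = 54.53 MPa.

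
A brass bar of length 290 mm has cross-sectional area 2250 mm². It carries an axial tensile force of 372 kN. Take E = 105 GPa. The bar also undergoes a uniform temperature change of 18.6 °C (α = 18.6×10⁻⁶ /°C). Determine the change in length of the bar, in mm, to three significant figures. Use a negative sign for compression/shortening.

δ_mech = NL/(AE) = 372000·290/(2250·105000) = 0.4566 mm.
δ_thermal = αLΔT = 18.6e-6·290·18.6 = 0.1003 mm.
δ = δ_mech + δ_thermal = 0.557 mm.

0.557 mm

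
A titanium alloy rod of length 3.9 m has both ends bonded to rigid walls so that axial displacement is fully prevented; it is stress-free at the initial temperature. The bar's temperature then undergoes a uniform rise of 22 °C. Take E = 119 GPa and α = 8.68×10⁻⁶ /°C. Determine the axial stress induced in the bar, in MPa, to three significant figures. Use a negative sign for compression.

-22.7 MPa

Free thermal expansion αLΔT = 8.68e-6 · 3900 · 22 = 0.7447 mm.
The walls impose strain ε = −(0.7447)/3900 = -1.9096e-04; σ = Eε = 119000 · -1.9096e-04 = -22.72 MPa.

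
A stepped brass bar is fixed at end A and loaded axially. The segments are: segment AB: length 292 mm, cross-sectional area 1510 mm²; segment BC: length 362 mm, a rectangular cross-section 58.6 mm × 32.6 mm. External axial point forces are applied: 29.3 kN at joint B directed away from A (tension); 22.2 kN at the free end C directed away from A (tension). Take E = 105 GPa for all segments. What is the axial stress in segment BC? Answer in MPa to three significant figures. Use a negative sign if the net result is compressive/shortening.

Internal axial forces (sectioning from the free end, tension +): N_BC = 22.2 kN, N_AB = 51.5 kN.
A_BC = 1910 mm².
σ_BC = N_BC/A_BC = 22200/1910 = 11.62 MPa.

11.6 MPa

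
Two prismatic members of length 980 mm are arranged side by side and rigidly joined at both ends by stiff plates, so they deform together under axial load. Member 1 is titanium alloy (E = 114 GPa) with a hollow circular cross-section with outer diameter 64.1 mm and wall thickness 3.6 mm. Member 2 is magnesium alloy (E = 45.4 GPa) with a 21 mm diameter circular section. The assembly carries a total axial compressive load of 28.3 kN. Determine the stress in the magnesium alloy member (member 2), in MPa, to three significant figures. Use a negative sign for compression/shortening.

A_1 = 684.2 mm².
A_2 = 346.4 mm².
Equal strain + equilibrium ⇒ each member carries load in proportion to AE: A₁E₁ = 78000000 N, A₂E₂ = 15720000 N, ΣAE = 93730000 N.
σ₂ = P·E₂/ΣAE = -28300·45400/93730000 = -13.71 MPa.

-13.7 MPa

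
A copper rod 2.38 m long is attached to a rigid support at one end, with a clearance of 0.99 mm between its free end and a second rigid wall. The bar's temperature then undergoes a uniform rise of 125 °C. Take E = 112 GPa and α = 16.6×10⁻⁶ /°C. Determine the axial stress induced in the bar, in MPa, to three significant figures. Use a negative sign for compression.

-186 MPa

Free thermal expansion αLΔT = 16.6e-6 · 2380 · 125 = 4.939 mm.
The walls engage after the gap closes; constrained expansion = 4.939 − 0.99 = 3.949 mm.
The walls impose strain ε = −(3.949)/2380 = -1.6590e-03; σ = Eε = 112000 · -1.6590e-03 = -185.8 MPa.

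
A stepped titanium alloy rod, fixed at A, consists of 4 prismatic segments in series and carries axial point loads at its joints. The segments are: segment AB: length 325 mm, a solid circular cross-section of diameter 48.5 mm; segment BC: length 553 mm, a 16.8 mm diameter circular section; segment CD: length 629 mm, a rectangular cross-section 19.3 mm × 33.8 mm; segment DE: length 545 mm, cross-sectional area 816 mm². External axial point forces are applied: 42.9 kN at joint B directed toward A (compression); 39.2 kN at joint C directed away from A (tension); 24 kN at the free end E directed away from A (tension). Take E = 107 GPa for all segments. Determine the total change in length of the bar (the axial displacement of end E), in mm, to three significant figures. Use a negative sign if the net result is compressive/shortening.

Internal axial forces (sectioning from the free end, tension +): N_DE = 24 kN, N_CD = 24 kN, N_BC = 63.2 kN, N_AB = 20.3 kN.
A_AB = 1847 mm².
A_BC = 221.7 mm².
A_CD = 652.3 mm².
δ_AB = 20300·325/(1847·107000) = 0.03338 mm
δ_BC = 63200·553/(221.7·107000) = 1.473 mm
δ_CD = 24000·629/(652.3·107000) = 0.2163 mm
δ_DE = 24000·545/(816·107000) = 0.1498 mm
δ = Σδ_i = 1.873 mm.

1.87 mm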